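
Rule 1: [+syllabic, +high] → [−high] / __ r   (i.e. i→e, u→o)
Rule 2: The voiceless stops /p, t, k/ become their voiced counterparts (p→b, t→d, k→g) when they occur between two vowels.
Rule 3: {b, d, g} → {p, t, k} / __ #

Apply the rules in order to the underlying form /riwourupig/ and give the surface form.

riwoorubik

Rule 1 (pre-rhotic lowering): /u/ is a high vowel immediately before /r/, so it lowers to [o]. /riwourupig/ → riwoorupig.
Rule 2 (intervocalic voicing): /p/ is a voiceless stop between vowels /u/ and /i/, so it voices to [b]. /riwoorupig/ → riwoorubig.
Rule 3 (final devoicing): /g/ is a voiced stop in word-final position, so it devoices to [k]. /riwoorubig/ → riwoorubik.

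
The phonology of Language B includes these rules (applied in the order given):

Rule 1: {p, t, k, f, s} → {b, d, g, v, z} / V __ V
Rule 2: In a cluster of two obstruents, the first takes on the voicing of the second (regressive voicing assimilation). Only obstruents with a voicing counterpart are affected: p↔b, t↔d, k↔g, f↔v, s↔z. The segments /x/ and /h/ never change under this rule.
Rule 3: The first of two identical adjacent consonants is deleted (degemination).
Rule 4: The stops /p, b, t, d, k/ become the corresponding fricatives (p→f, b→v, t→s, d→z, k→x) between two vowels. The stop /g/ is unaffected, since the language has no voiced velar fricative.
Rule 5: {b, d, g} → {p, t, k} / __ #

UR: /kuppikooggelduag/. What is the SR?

Rule 1 (intervocalic voicing): /k/ is a voiceless obstruent between vowels /i/ and /o/, so it voices to [g]. /kuppikooggelduag/ → kuppigooggelduag.
Rule 2 (regressive voicing assimilation): no segment meets the environment; /kuppigooggelduag/ is unchanged.
Rule 3 (degemination): /pp/ is a geminate; the first /p/ deletes. /gg/ is a geminate; the first /g/ deletes. /kuppigooggelduag/ → kupigoogelduag.
Rule 4 (intervocalic spirantization): /p/ is a stop between vowels /u/ and /i/, so it spirantizes to the fricative [f]. /kupigoogelduag/ → kufigoogelduag.
Rule 5 (final devoicing): /g/ is a voiced stop in word-final position, so it devoices to [k]. /kufigoogelduag/ → kufigoogelduak.

kufigoogelduak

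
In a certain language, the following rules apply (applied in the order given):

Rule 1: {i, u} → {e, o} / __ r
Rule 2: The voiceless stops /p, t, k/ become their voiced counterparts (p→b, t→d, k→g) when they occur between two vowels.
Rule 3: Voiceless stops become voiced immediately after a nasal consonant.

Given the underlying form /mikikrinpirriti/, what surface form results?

migikrinberridi

Rule 1 (pre-rhotic lowering): /i/ is a high vowel immediately before /r/, so it lowers to [e]. /mikikrinpirriti/ → mikikrinperriti.
Rule 2 (intervocalic voicing): /k/ is a voiceless stop between vowels /i/ and /i/, so it voices to [g]. /t/ is a voiceless stop between vowels /i/ and /i/, so it voices to [d]. /mikikrinperriti/ → migikrinperridi.
Rule 3 (post-nasal voicing): /p/ is a voiceless stop immediately after the nasal /n/, so it voices to [b]. /migikrinperridi/ → migikrinberridi.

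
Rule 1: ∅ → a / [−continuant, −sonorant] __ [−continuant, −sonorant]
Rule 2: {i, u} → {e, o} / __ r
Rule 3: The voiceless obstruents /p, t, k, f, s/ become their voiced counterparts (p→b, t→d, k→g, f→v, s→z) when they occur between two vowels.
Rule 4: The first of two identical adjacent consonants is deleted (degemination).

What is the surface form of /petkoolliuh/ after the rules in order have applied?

pedagooliuh

Rule 1 (stop-cluster a-epenthesis): /t/ and /k/ form a stop–stop cluster, so [a] is inserted between them. /petkoolliuh/ → petakoolliuh.
Rule 2 (pre-rhotic lowering): no segment meets the environment; /petakoolliuh/ is unchanged.
Rule 3 (intervocalic voicing): /t/ is a voiceless obstruent between vowels /e/ and /a/, so it voices to [d]. /k/ is a voiceless obstruent between vowels /a/ and /o/, so it voices to [g]. /petakoolliuh/ → pedagoolliuh.
Rule 4 (degemination): /ll/ is a geminate; the first /l/ deletes. /pedagoolliuh/ → pedagooliuh.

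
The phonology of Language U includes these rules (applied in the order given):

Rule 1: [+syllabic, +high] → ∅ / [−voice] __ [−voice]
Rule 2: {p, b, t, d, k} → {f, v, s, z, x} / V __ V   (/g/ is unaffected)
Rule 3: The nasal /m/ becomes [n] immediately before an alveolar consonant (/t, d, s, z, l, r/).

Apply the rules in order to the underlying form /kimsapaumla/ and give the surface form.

kinsafaunla

Rule 1 (high vowel syncope): no segment meets the environment; /kimsapaumla/ is unchanged.
Rule 2 (intervocalic spirantization): /p/ is a stop between vowels /a/ and /a/, so it spirantizes to the fricative [f]. /kimsapaumla/ → kimsafaumla.
Rule 3 (nasal place assimilation): /m/ precedes the alveolar consonant /s/, so it assimilates in place to [n]. /m/ precedes the alveolar consonant /l/, so it assimilates in place to [n]. /kimsafaumla/ → kinsafaunla.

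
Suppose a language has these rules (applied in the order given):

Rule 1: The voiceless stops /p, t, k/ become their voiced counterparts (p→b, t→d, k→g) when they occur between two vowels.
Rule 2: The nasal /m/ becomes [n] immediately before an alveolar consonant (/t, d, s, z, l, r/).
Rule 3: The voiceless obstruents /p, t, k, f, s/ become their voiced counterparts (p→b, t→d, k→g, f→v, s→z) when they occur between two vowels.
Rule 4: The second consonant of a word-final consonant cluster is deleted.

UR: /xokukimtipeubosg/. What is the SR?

Rule 1 (intervocalic voicing): /k/ is a voiceless stop between vowels /o/ and /u/, so it voices to [g]. /k/ is a voiceless stop between vowels /u/ and /i/, so it voices to [g]. /p/ is a voiceless stop between vowels /i/ and /e/, so it voices to [b]. /xokukimtipeubosg/ → xogugimtibeubosg.
Rule 2 (nasal place assimilation): /m/ precedes the alveolar consonant /t/, so it assimilates in place to [n]. /xogugimtibeubosg/ → xogugintibeubosg.
Rule 3 (intervocalic voicing): no segment meets the environment; /xogugintibeubosg/ is unchanged.
Rule 4 (final cluster simplification): /g/ is the second consonant of a word-final cluster /sg/, so it deletes. /xogugintibeubosg/ → xogugintibeubos.

xogugintibeubos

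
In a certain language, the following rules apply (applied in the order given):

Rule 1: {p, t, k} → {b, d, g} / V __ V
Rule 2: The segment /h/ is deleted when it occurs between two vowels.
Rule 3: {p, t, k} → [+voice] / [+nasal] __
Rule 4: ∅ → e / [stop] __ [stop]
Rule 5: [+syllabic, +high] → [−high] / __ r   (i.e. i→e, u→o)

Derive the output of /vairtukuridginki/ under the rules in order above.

vaertugoridegingi

Rule 1 (intervocalic voicing): /k/ is a voiceless stop between vowels /u/ and /u/, so it voices to [g]. /vairtukuridginki/ → vairtuguridginki.
Rule 2 (intervocalic h-deletion): no segment meets the environment; /vairtuguridginki/ is unchanged.
Rule 3 (post-nasal voicing): /k/ is a voiceless stop immediately after the nasal /n/, so it voices to [g]. /vairtuguridginki/ → vairtuguridgingi.
Rule 4 (stop-cluster e-epenthesis): /d/ and /g/ form a stop–stop cluster, so [e] is inserted between them. /vairtuguridgingi/ → vairtuguridegingi.
Rule 5 (pre-rhotic lowering): /i/ is a high vowel immediately before /r/, so it lowers to [e]. /u/ is a high vowel immediately before /r/, so it lowers to [o]. /vairtuguridegingi/ → vaertugoridegingi.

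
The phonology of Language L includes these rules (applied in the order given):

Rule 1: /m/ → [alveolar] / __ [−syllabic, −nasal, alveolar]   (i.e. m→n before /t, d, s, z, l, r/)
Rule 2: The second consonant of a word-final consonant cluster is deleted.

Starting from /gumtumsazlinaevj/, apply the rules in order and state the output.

Rule 1 (nasal place assimilation): /m/ precedes the alveolar consonant /t/, so it assimilates in place to [n]. /m/ precedes the alveolar consonant /s/, so it assimilates in place to [n]. /gumtumsazlinaevj/ → guntunsazlinaevj.
Rule 2 (final cluster simplification): /j/ is the second consonant of a word-final cluster /vj/, so it deletes. /guntunsazlinaevj/ → guntunsazlinaev.

guntunsazlinaev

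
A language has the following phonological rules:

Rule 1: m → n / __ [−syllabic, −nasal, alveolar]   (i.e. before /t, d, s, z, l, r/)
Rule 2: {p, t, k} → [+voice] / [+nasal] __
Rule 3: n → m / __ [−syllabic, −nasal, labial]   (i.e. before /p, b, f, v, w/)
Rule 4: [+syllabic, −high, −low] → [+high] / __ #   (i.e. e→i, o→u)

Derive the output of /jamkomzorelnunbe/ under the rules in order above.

jamgonzorelnumbi

Rule 1 (nasal place assimilation): /m/ precedes the alveolar consonant /z/, so it assimilates in place to [n]. /jamkomzorelnunbe/ → jamkonzorelnunbe.
Rule 2 (post-nasal voicing): /k/ is a voiceless stop immediately after the nasal /m/, so it voices to [g]. /jamkonzorelnunbe/ → jamgonzorelnunbe.
Rule 3 (nasal place assimilation): /n/ precedes the labial consonant /b/, so it assimilates in place to [m]. /jamgonzorelnunbe/ → jamgonzorelnumbe.
Rule 4 (final vowel raising): /e/ is a mid vowel in word-final position, so it raises to [i]. /jamgonzorelnumbe/ → jamgonzorelnumbi.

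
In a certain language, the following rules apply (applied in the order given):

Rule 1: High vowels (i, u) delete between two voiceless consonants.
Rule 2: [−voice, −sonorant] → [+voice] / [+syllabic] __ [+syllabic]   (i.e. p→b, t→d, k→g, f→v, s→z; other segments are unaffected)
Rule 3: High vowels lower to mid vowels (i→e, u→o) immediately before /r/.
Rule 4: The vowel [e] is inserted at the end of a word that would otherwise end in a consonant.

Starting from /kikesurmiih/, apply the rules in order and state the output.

kkezormiihe

Rule 1 (high vowel syncope): /i/ is a high vowel flanked by voiceless consonants /k/ and /k/, so it deletes. /kikesurmiih/ → kkesurmiih.
Rule 2 (intervocalic voicing): /s/ is a voiceless obstruent between vowels /e/ and /u/, so it voices to [z]. /kkesurmiih/ → kkezurmiih.
Rule 3 (pre-rhotic lowering): /u/ is a high vowel immediately before /r/, so it lowers to [o]. /kkezurmiih/ → kkezormiih.
Rule 4 (final e-epenthesis): the form ends in the consonant /h/, so [e] is inserted word-finally. /kkezormiih/ → kkezormiihe.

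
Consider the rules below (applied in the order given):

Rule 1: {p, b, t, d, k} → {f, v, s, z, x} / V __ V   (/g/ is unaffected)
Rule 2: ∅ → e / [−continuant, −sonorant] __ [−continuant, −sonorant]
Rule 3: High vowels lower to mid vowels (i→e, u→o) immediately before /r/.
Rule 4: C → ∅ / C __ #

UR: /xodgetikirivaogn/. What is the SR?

xodegesixerivaog

Rule 1 (intervocalic spirantization): /t/ is a stop between vowels /e/ and /i/, so it spirantizes to the fricative [s]. /k/ is a stop between vowels /i/ and /i/, so it spirantizes to the fricative [x]. /xodgetikirivaogn/ → xodgesixirivaogn.
Rule 2 (stop-cluster e-epenthesis): /d/ and /g/ form a stop–stop cluster, so [e] is inserted between them. /xodgesixirivaogn/ → xodegesixirivaogn.
Rule 3 (pre-rhotic lowering): /i/ is a high vowel immediately before /r/, so it lowers to [e]. /xodegesixirivaogn/ → xodegesixerivaogn.
Rule 4 (final cluster simplification): /n/ is the second consonant of a word-final cluster /gn/, so it deletes. /xodegesixerivaogn/ → xodegesixerivaog.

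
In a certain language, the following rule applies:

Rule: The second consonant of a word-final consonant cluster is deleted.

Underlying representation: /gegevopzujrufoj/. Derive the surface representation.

gegevopzujrufoj

No segment of /gegevopzujrufoj/ meets the structural description of the rule, so the form surfaces unchanged.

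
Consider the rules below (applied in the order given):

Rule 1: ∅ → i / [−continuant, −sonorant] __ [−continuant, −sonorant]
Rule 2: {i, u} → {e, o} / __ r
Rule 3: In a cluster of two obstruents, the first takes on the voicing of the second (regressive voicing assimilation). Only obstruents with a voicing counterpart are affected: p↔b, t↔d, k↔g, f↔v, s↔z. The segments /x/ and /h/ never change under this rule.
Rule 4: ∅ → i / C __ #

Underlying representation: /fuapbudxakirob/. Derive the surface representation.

fuapibutxakerobi

Rule 1 (stop-cluster i-epenthesis): /p/ and /b/ form a stop–stop cluster, so [i] is inserted between them. /fuapbudxakirob/ → fuapibudxakirob.
Rule 2 (pre-rhotic lowering): /i/ is a high vowel immediately before /r/, so it lowers to [e]. /fuapibudxakirob/ → fuapibudxakerob.
Rule 3 (regressive voicing assimilation): /d/ precedes the voiceless obstruent /x/, so it devoices to [t] by assimilation. /fuapibudxakerob/ → fuapibutxakerob.
Rule 4 (final i-epenthesis): the form ends in the consonant /b/, so [i] is inserted word-finally. /fuapibutxakerob/ → fuapibutxakerobi.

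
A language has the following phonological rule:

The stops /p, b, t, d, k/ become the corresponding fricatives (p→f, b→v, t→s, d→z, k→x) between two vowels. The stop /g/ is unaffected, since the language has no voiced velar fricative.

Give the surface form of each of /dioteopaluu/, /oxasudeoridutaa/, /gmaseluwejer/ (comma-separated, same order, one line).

/dioteopaluu/: /t/ is a stop between vowels /o/ and /e/, so it spirantizes to the fricative [s]. /p/ is a stop between vowels /o/ and /a/, so it spirantizes to the fricative [f]. → [dioseofaluu].
/oxasudeoridutaa/: /d/ is a stop between vowels /u/ and /e/, so it spirantizes to the fricative [z]. /d/ is a stop between vowels /i/ and /u/, so it spirantizes to the fricative [z]. /t/ is a stop between vowels /u/ and /a/, so it spirantizes to the fricative [s]. → [oxasuzeorizusaa].
/gmaseluwejer/: the rule's environment is not met; surfaces unchanged as [gmaseluwejer].

dioseofaluu, oxasuzeorizusaa, gmaseluwejer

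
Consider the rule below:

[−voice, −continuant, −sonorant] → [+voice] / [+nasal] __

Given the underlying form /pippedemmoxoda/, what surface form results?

No segment of /pippedemmoxoda/ meets the structural description of the rule, so the form surfaces unchanged.

pippedemmoxoda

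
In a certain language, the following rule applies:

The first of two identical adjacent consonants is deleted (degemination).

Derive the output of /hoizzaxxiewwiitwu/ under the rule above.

/zz/ is a geminate; the first /z/ deletes.
/xx/ is a geminate; the first /x/ deletes.
/ww/ is a geminate; the first /w/ deletes.
The other instances of /h/, /z/, /x/, /w/, /t/ do not occur in the required environment and remain unchanged.
Surface form: [hoizaxiewiitwu].

hoizaxiewiitwu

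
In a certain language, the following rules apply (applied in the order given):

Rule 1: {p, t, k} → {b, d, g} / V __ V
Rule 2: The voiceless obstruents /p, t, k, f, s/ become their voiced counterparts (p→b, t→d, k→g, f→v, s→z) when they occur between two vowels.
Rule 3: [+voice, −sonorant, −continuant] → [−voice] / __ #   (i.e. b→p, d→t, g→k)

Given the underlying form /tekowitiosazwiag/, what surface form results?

Rule 1 (intervocalic voicing): /k/ is a voiceless stop between vowels /e/ and /o/, so it voices to [g]. /t/ is a voiceless stop between vowels /i/ and /i/, so it voices to [d]. /tekowitiosazwiag/ → tegowidiosazwiag.
Rule 2 (intervocalic voicing): /s/ is a voiceless obstruent between vowels /o/ and /a/, so it voices to [z]. /tegowidiosazwiag/ → tegowidiozazwiag.
Rule 3 (final devoicing): /g/ is a voiced stop in word-final position, so it devoices to [k]. /tegowidiozazwiag/ → tegowidiozazwiak.

tegowidiozazwiak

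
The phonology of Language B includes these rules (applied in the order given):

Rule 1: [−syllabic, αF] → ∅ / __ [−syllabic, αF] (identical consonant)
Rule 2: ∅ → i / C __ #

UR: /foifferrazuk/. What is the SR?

foiferazuki

Rule 1 (degemination): /ff/ is a geminate; the first /f/ deletes. /rr/ is a geminate; the first /r/ deletes. /foifferrazuk/ → foiferazuk.
Rule 2 (final i-epenthesis): the form ends in the consonant /k/, so [i] is inserted word-finally. /foiferazuk/ → foiferazuki.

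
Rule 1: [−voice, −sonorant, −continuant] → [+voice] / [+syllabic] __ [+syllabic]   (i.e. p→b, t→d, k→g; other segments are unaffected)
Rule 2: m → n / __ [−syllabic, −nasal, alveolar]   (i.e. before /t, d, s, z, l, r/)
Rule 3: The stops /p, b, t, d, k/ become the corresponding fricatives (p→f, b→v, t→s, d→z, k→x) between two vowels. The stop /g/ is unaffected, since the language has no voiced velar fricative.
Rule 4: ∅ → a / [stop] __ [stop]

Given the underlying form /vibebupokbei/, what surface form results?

vivevuvokabei

Rule 1 (intervocalic voicing): /p/ is a voiceless stop between vowels /u/ and /o/, so it voices to [b]. /vibebupokbei/ → vibebubokbei.
Rule 2 (nasal place assimilation): no segment meets the environment; /vibebubokbei/ is unchanged.
Rule 3 (intervocalic spirantization): /b/ is a stop between vowels /i/ and /e/, so it spirantizes to the fricative [v]. /b/ is a stop between vowels /e/ and /u/, so it spirantizes to the fricative [v]. /b/ is a stop between vowels /u/ and /o/, so it spirantizes to the fricative [v]. /vibebubokbei/ → vivevuvokbei.
Rule 4 (stop-cluster a-epenthesis): /k/ and /b/ form a stop–stop cluster, so [a] is inserted between them. /vivevuvokbei/ → vivevuvokabei.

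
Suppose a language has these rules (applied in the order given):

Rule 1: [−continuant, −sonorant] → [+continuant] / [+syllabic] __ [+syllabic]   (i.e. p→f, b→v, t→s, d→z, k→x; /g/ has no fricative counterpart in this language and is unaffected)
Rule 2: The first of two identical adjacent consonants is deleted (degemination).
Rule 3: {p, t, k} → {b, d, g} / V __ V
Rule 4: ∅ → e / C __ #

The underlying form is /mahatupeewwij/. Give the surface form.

Rule 1 (intervocalic spirantization): /t/ is a stop between vowels /a/ and /u/, so it spirantizes to the fricative [s]. /p/ is a stop between vowels /u/ and /e/, so it spirantizes to the fricative [f]. /mahatupeewwij/ → mahasufeewwij.
Rule 2 (degemination): /ww/ is a geminate; the first /w/ deletes. /mahasufeewwij/ → mahasufeewij.
Rule 3 (intervocalic voicing): no segment meets the environment; /mahasufeewij/ is unchanged.
Rule 4 (final e-epenthesis): the form ends in the consonant /j/, so [e] is inserted word-finally. /mahasufeewij/ → mahasufeewije.

mahasufeewije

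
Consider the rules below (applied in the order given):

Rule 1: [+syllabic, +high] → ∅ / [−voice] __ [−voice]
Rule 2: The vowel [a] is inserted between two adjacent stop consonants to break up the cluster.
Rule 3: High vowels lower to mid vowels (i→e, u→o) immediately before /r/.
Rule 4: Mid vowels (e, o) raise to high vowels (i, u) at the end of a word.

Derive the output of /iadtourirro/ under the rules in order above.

Rule 1 (high vowel syncope): no segment meets the environment; /iadtourirro/ is unchanged.
Rule 2 (stop-cluster a-epenthesis): /d/ and /t/ form a stop–stop cluster, so [a] is inserted between them. /iadtourirro/ → iadatourirro.
Rule 3 (pre-rhotic lowering): /u/ is a high vowel immediately before /r/, so it lowers to [o]. /i/ is a high vowel immediately before /r/, so it lowers to [e]. /iadatourirro/ → iadatoorerro.
Rule 4 (final vowel raising): /o/ is a mid vowel in word-final position, so it raises to [u]. /iadatoorerro/ → iadatoorerru.

iadatoorerru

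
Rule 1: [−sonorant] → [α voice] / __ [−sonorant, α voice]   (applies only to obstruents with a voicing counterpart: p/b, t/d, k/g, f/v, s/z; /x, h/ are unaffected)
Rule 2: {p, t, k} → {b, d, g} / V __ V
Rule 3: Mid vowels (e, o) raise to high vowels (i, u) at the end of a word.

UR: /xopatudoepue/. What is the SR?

xobadudoebui

Rule 1 (regressive voicing assimilation): no segment meets the environment; /xopatudoepue/ is unchanged.
Rule 2 (intervocalic voicing): /p/ is a voiceless stop between vowels /o/ and /a/, so it voices to [b]. /t/ is a voiceless stop between vowels /a/ and /u/, so it voices to [d]. /p/ is a voiceless stop between vowels /e/ and /u/, so it voices to [b]. /xopatudoepue/ → xobadudoebue.
Rule 3 (final vowel raising): /e/ is a mid vowel in word-final position, so it raises to [i]. /xobadudoebue/ → xobadudoebui.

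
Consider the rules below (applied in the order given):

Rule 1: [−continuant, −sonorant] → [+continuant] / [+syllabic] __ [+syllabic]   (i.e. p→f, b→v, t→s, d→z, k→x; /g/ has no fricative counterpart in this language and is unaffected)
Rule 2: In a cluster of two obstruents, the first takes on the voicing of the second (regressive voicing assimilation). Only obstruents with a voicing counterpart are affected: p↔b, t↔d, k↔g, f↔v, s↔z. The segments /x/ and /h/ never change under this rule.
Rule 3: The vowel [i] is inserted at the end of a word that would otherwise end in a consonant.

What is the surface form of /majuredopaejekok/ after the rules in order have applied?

Rule 1 (intervocalic spirantization): /d/ is a stop between vowels /e/ and /o/, so it spirantizes to the fricative [z]. /p/ is a stop between vowels /o/ and /a/, so it spirantizes to the fricative [f]. /k/ is a stop between vowels /e/ and /o/, so it spirantizes to the fricative [x]. /majuredopaejekok/ → majurezofaejexok.
Rule 2 (regressive voicing assimilation): no segment meets the environment; /majurezofaejexok/ is unchanged.
Rule 3 (final i-epenthesis): the form ends in the consonant /k/, so [i] is inserted word-finally. /majurezofaejexok/ → majurezofaejexoki.

majurezofaejexoki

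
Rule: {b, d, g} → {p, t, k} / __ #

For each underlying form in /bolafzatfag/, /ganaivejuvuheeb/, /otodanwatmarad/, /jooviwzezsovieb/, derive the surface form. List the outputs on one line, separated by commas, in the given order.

/bolafzatfag/: /g/ is a voiced stop in word-final position, so it devoices to [k]. → [bolafzatfak].
/ganaivejuvuheeb/: /b/ is a voiced stop in word-final position, so it devoices to [p]. → [ganaivejuvuheep].
/otodanwatmarad/: /d/ is a voiced stop in word-final position, so it devoices to [t]. → [otodanwatmarat].
/jooviwzezsovieb/: /b/ is a voiced stop in word-final position, so it devoices to [p]. → [jooviwzezsoviep].

bolafzatfak, ganaivejuvuheep, otodanwatmarat, jooviwzezsoviep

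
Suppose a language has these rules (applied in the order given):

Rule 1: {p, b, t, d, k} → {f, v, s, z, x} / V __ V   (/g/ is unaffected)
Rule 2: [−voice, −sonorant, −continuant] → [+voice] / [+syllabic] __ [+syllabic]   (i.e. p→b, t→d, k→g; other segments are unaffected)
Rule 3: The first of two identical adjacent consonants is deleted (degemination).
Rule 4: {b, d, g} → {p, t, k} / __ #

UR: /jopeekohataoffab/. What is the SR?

jofeexohasaofap

Rule 1 (intervocalic spirantization): /p/ is a stop between vowels /o/ and /e/, so it spirantizes to the fricative [f]. /k/ is a stop between vowels /e/ and /o/, so it spirantizes to the fricative [x]. /t/ is a stop between vowels /a/ and /a/, so it spirantizes to the fricative [s]. /jopeekohataoffab/ → jofeexohasaoffab.
Rule 2 (intervocalic voicing): no segment meets the environment; /jofeexohasaoffab/ is unchanged.
Rule 3 (degemination): /ff/ is a geminate; the first /f/ deletes. /jofeexohasaoffab/ → jofeexohasaofab.
Rule 4 (final devoicing): /b/ is a voiced stop in word-final position, so it devoices to [p]. /jofeexohasaofab/ → jofeexohasaofap.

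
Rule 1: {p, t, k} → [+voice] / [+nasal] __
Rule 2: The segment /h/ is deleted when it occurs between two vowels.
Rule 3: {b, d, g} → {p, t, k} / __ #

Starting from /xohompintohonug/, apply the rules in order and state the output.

xoombindoonuk

Rule 1 (post-nasal voicing): /p/ is a voiceless stop immediately after the nasal /m/, so it voices to [b]. /t/ is a voiceless stop immediately after the nasal /n/, so it voices to [d]. /xohompintohonug/ → xohombindohonug.
Rule 2 (intervocalic h-deletion): /h/ occurs between vowels /o/ and /o/, so it deletes. /h/ occurs between vowels /o/ and /o/, so it deletes. /xohombindohonug/ → xoombindoonug.
Rule 3 (final devoicing): /g/ is a voiced stop in word-final position, so it devoices to [k]. /xoombindoonug/ → xoombindoonuk.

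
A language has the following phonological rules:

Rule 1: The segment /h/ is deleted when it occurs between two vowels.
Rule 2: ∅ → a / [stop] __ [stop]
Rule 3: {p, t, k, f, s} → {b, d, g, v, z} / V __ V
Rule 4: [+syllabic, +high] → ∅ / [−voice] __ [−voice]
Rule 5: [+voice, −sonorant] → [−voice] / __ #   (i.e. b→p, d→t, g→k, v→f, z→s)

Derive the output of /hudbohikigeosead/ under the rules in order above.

hudaboigigeozeat

Rule 1 (intervocalic h-deletion): /h/ occurs between vowels /o/ and /i/, so it deletes. /hudbohikigeosead/ → hudboikigeosead.
Rule 2 (stop-cluster a-epenthesis): /d/ and /b/ form a stop–stop cluster, so [a] is inserted between them. /hudboikigeosead/ → hudaboikigeosead.
Rule 3 (intervocalic voicing): /k/ is a voiceless obstruent between vowels /i/ and /i/, so it voices to [g]. /s/ is a voiceless obstruent between vowels /o/ and /e/, so it voices to [z]. /hudaboikigeosead/ → hudaboigigeozead.
Rule 4 (high vowel syncope): no segment meets the environment; /hudaboigigeozead/ is unchanged.
Rule 5 (final devoicing): /d/ is a voiced obstruent in word-final position, so it devoices to [t]. /hudaboigigeozead/ → hudaboigigeozeat.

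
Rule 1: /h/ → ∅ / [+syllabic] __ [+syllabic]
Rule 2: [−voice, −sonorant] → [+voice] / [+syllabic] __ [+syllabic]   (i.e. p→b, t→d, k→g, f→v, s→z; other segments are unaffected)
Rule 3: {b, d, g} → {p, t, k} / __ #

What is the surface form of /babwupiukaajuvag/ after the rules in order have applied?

babwubiugaajuvak

Rule 1 (intervocalic h-deletion): no segment meets the environment; /babwupiukaajuvag/ is unchanged.
Rule 2 (intervocalic voicing): /p/ is a voiceless obstruent between vowels /u/ and /i/, so it voices to [b]. /k/ is a voiceless obstruent between vowels /u/ and /a/, so it voices to [g]. /babwupiukaajuvag/ → babwubiugaajuvag.
Rule 3 (final devoicing): /g/ is a voiced stop in word-final position, so it devoices to [k]. /babwubiugaajuvag/ → babwubiugaajuvak.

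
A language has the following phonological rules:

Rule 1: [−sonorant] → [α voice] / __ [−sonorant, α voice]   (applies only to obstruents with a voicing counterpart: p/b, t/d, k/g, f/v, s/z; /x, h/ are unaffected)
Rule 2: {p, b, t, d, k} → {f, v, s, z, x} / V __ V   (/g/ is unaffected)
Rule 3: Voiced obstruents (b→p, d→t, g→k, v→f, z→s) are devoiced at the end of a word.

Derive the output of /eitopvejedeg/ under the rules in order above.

eisobvejezek

Rule 1 (regressive voicing assimilation): /p/ precedes the voiced obstruent /v/, so it voices to [b] by assimilation. /eitopvejedeg/ → eitobvejedeg.
Rule 2 (intervocalic spirantization): /t/ is a stop between vowels /i/ and /o/, so it spirantizes to the fricative [s]. /d/ is a stop between vowels /e/ and /e/, so it spirantizes to the fricative [z]. /eitobvejedeg/ → eisobvejezeg.
Rule 3 (final devoicing): /g/ is a voiced obstruent in word-final position, so it devoices to [k]. /eisobvejezeg/ → eisobvejezek.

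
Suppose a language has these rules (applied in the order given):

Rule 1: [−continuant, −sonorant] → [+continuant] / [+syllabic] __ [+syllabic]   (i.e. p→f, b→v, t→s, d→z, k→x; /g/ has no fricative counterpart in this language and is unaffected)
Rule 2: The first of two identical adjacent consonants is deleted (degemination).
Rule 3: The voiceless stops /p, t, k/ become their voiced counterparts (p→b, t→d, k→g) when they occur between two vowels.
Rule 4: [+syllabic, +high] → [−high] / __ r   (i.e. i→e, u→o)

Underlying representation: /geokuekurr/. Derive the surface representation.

geoxuexor

Rule 1 (intervocalic spirantization): /k/ is a stop between vowels /o/ and /u/, so it spirantizes to the fricative [x]. /k/ is a stop between vowels /e/ and /u/, so it spirantizes to the fricative [x]. /geokuekurr/ → geoxuexurr.
Rule 2 (degemination): /rr/ is a geminate; the first /r/ deletes. /geoxuexurr/ → geoxuexur.
Rule 3 (intervocalic voicing): no segment meets the environment; /geoxuexur/ is unchanged.
Rule 4 (pre-rhotic lowering): /u/ is a high vowel immediately before /r/, so it lowers to [o]. /geoxuexur/ → geoxuexor.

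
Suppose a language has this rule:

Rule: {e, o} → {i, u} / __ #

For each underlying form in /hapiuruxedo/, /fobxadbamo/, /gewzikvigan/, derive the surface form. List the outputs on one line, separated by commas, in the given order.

/hapiuruxedo/: /o/ is a mid vowel in word-final position, so it raises to [u]. → [hapiuruxedu].
/fobxadbamo/: /o/ is a mid vowel in word-final position, so it raises to [u]. → [fobxadbamu].
/gewzikvigan/: the rule's environment is not met; surfaces unchanged as [gewzikvigan].

hapiuruxedu, fobxadbamu, gewzikvigan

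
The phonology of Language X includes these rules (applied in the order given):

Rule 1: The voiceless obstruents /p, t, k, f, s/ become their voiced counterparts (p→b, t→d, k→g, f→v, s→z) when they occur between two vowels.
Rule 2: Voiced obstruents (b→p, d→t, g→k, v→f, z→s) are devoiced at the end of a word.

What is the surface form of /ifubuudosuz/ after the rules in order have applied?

Rule 1 (intervocalic voicing): /f/ is a voiceless obstruent between vowels /i/ and /u/, so it voices to [v]. /s/ is a voiceless obstruent between vowels /o/ and /u/, so it voices to [z]. /ifubuudosuz/ → ivubuudozuz.
Rule 2 (final devoicing): /z/ is a voiced obstruent in word-final position, so it devoices to [s]. /ivubuudozuz/ → ivubuudozus.

ivubuudozus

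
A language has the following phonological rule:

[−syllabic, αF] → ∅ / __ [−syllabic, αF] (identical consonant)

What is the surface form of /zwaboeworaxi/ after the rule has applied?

No segment of /zwaboeworaxi/ meets the structural description of the rule, so the form surfaces unchanged.

zwaboeworaxi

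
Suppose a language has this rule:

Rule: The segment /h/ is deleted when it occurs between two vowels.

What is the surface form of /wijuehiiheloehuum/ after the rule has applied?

wijueiieloeuum

/h/ occurs between vowels /e/ and /i/, so it deletes.
/h/ occurs between vowels /i/ and /e/, so it deletes.
/h/ occurs between vowels /e/ and /u/, so it deletes.
Surface form: [wijueiieloeuum].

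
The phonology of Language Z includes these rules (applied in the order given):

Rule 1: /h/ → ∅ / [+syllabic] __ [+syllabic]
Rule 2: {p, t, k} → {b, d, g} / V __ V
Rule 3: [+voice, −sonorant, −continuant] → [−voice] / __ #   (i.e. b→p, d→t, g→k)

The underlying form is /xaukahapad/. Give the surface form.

xaugaabat

Rule 1 (intervocalic h-deletion): /h/ occurs between vowels /a/ and /a/, so it deletes. /xaukahapad/ → xaukaapad.
Rule 2 (intervocalic voicing): /k/ is a voiceless stop between vowels /u/ and /a/, so it voices to [g]. /p/ is a voiceless stop between vowels /a/ and /a/, so it voices to [b]. /xaukaapad/ → xaugaabad.
Rule 3 (final devoicing): /d/ is a voiced stop in word-final position, so it devoices to [t]. /xaugaabad/ → xaugaabat.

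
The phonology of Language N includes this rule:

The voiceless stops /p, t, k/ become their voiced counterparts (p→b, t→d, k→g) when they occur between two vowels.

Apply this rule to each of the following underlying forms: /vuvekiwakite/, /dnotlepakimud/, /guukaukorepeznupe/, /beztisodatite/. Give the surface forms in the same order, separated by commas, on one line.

vuvegiwagide, dnotlebagimud, guugaugorebeznube, beztisodadide

/vuvekiwakite/: /k/ is a voiceless stop between vowels /e/ and /i/, so it voices to [g]. /k/ is a voiceless stop between vowels /a/ and /i/, so it voices to [g]. /t/ is a voiceless stop between vowels /i/ and /e/, so it voices to [d]. → [vuvegiwagide].
/dnotlepakimud/: /p/ is a voiceless stop between vowels /e/ and /a/, so it voices to [b]. /k/ is a voiceless stop between vowels /a/ and /i/, so it voices to [g]. → [dnotlebagimud].
/guukaukorepeznupe/: /k/ is a voiceless stop between vowels /u/ and /a/, so it voices to [g]. /k/ is a voiceless stop between vowels /u/ and /o/, so it voices to [g]. /p/ is a voiceless stop between vowels /e/ and /e/, so it voices to [b]. /p/ is a voiceless stop between vowels /u/ and /e/, so it voices to [b]. → [guugaugorebeznube].
/beztisodatite/: /t/ is a voiceless stop between vowels /a/ and /i/, so it voices to [d]. /t/ is a voiceless stop between vowels /i/ and /e/, so it voices to [d]. → [beztisodadide].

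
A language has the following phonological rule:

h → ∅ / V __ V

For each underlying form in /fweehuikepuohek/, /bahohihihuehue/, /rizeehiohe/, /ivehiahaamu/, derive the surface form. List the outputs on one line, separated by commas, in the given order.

fweeuikepuoek, baoiiueue, rizeeioe, iveiaaamu

/fweehuikepuohek/: /h/ occurs between vowels /e/ and /u/, so it deletes. /h/ occurs between vowels /o/ and /e/, so it deletes. → [fweeuikepuoek].
/bahohihihuehue/: /h/ occurs between vowels /a/ and /o/, so it deletes. /h/ occurs between vowels /o/ and /i/, so it deletes. /h/ occurs between vowels /i/ and /i/, so it deletes. /h/ occurs between vowels /i/ and /u/, so it deletes. /h/ occurs between vowels /e/ and /u/, so it deletes. → [baoiiueue].
/rizeehiohe/: /h/ occurs between vowels /e/ and /i/, so it deletes. /h/ occurs between vowels /o/ and /e/, so it deletes. → [rizeeioe].
/ivehiahaamu/: /h/ occurs between vowels /e/ and /i/, so it deletes. /h/ occurs between vowels /a/ and /a/, so it deletes. → [iveiaaamu].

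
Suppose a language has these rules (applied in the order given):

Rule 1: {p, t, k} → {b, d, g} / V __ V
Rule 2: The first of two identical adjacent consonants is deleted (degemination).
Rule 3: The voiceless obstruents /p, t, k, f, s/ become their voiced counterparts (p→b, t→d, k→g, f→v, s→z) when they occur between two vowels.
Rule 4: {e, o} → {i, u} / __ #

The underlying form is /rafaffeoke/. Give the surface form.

ravaveogi

Rule 1 (intervocalic voicing): /k/ is a voiceless stop between vowels /o/ and /e/, so it voices to [g]. /rafaffeoke/ → rafaffeoge.
Rule 2 (degemination): /ff/ is a geminate; the first /f/ deletes. /rafaffeoge/ → rafafeoge.
Rule 3 (intervocalic voicing): /f/ is a voiceless obstruent between vowels /a/ and /a/, so it voices to [v]. /f/ is a voiceless obstruent between vowels /a/ and /e/, so it voices to [v]. /rafafeoge/ → ravaveoge.
Rule 4 (final vowel raising): /e/ is a mid vowel in word-final position, so it raises to [i]. /ravaveoge/ → ravaveogi.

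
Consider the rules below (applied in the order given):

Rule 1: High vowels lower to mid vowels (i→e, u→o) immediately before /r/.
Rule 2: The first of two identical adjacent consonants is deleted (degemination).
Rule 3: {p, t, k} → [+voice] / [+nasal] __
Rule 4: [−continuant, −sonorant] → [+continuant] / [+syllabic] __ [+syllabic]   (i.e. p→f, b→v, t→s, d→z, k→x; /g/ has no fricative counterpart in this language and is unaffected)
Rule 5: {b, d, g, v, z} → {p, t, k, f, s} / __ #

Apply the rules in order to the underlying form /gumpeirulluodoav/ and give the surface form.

Rule 1 (pre-rhotic lowering): /i/ is a high vowel immediately before /r/, so it lowers to [e]. /gumpeirulluodoav/ → gumpeerulluodoav.
Rule 2 (degemination): /ll/ is a geminate; the first /l/ deletes. /gumpeerulluodoav/ → gumpeeruluodoav.
Rule 3 (post-nasal voicing): /p/ is a voiceless stop immediately after the nasal /m/, so it voices to [b]. /gumpeeruluodoav/ → gumbeeruluodoav.
Rule 4 (intervocalic spirantization): /d/ is a stop between vowels /o/ and /o/, so it spirantizes to the fricative [z]. /gumbeeruluodoav/ → gumbeeruluozoav.
Rule 5 (final devoicing): /v/ is a voiced obstruent in word-final position, so it devoices to [f]. /gumbeeruluozoav/ → gumbeeruluozoaf.

gumbeeruluozoaf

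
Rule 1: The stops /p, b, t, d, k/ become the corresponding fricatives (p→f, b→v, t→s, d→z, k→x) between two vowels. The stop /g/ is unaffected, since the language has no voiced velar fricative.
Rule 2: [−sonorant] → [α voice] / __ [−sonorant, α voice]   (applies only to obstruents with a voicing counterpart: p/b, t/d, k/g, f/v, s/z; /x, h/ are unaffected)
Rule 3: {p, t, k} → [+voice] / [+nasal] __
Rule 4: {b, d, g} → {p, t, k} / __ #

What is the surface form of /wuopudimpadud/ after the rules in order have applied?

Rule 1 (intervocalic spirantization): /p/ is a stop between vowels /o/ and /u/, so it spirantizes to the fricative [f]. /d/ is a stop between vowels /u/ and /i/, so it spirantizes to the fricative [z]. /d/ is a stop between vowels /a/ and /u/, so it spirantizes to the fricative [z]. /wuopudimpadud/ → wuofuzimpazud.
Rule 2 (regressive voicing assimilation): no segment meets the environment; /wuofuzimpazud/ is unchanged.
Rule 3 (post-nasal voicing): /p/ is a voiceless stop immediately after the nasal /m/, so it voices to [b]. /wuofuzimpazud/ → wuofuzimbazud.
Rule 4 (final devoicing): /d/ is a voiced stop in word-final position, so it devoices to [t]. /wuofuzimbazud/ → wuofuzimbazut.

wuofuzimbazut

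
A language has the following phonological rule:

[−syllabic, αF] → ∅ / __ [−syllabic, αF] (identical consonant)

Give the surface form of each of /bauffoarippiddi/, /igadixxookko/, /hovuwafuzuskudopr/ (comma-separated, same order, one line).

baufoaripidi, igadixooko, hovuwafuzuskudopr

/bauffoarippiddi/: /ff/ is a geminate; the first /f/ deletes. /pp/ is a geminate; the first /p/ deletes. /dd/ is a geminate; the first /d/ deletes. → [baufoaripidi].
/igadixxookko/: /xx/ is a geminate; the first /x/ deletes. /kk/ is a geminate; the first /k/ deletes. → [igadixooko].
/hovuwafuzuskudopr/: the rule's environment is not met; surfaces unchanged as [hovuwafuzuskudopr].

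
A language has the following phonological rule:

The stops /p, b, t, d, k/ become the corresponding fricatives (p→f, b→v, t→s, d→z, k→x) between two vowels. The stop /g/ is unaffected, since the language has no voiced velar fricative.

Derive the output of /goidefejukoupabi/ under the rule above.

goizefejuxoufavi

/d/ is a stop between vowels /i/ and /e/, so it spirantizes to the fricative [z].
/k/ is a stop between vowels /u/ and /o/, so it spirantizes to the fricative [x].
/p/ is a stop between vowels /u/ and /a/, so it spirantizes to the fricative [f].
/b/ is a stop between vowels /a/ and /i/, so it spirantizes to the fricative [v].
Surface form: [goizefejuxoufavi].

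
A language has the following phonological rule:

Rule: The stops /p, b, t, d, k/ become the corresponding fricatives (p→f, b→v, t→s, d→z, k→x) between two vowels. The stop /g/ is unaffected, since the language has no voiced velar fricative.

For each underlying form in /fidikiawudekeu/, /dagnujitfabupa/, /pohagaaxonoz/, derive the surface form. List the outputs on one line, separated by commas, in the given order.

fizixiawuzexeu, dagnujitfavufa, pohagaaxonoz

/fidikiawudekeu/: /d/ is a stop between vowels /i/ and /i/, so it spirantizes to the fricative [z]. /k/ is a stop between vowels /i/ and /i/, so it spirantizes to the fricative [x]. /d/ is a stop between vowels /u/ and /e/, so it spirantizes to the fricative [z]. /k/ is a stop between vowels /e/ and /e/, so it spirantizes to the fricative [x]. → [fizixiawuzexeu].
/dagnujitfabupa/: /b/ is a stop between vowels /a/ and /u/, so it spirantizes to the fricative [v]. /p/ is a stop between vowels /u/ and /a/, so it spirantizes to the fricative [f]. → [dagnujitfavufa].
/pohagaaxonoz/: the rule's environment is not met; surfaces unchanged as [pohagaaxonoz].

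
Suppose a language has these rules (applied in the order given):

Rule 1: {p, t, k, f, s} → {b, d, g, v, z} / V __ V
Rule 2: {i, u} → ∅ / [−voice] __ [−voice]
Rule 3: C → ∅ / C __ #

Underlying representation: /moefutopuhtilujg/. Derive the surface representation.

moevudobuhtiluj

Rule 1 (intervocalic voicing): /f/ is a voiceless obstruent between vowels /e/ and /u/, so it voices to [v]. /t/ is a voiceless obstruent between vowels /u/ and /o/, so it voices to [d]. /p/ is a voiceless obstruent between vowels /o/ and /u/, so it voices to [b]. /moefutopuhtilujg/ → moevudobuhtilujg.
Rule 2 (high vowel syncope): no segment meets the environment; /moevudobuhtilujg/ is unchanged.
Rule 3 (final cluster simplification): /g/ is the second consonant of a word-final cluster /jg/, so it deletes. /moevudobuhtilujg/ → moevudobuhtiluj.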